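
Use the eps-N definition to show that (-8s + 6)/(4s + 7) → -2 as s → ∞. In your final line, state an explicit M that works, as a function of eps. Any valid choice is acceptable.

Fix eps > 0. We seek M > 0 such that s > M implies |(-8s + 6)/(4s + 7) + 2| < eps.
(-8s + 6)/(4s + 7) + 2 = (4(-8s + 6) − (-8)(4s + 7)) / (4(4s + 7)) = 80/(4(4s + 7)).
For s > 0 we have 4s + 7 > 4s, so |(-8s + 6)/(4s + 7) + 2| = 80/(4(4s + 7)) < 80/(4·4s) = 5/s.
Thus |(-8s + 6)/(4s + 7) + 2| < eps whenever s > 5/eps.
Take M = 5/eps. If s > M then |(-8s + 6)/(4s + 7) + 2| < 5/s < eps.

M = 5/eps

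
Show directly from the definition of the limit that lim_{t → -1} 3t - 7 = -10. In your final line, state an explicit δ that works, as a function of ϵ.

Fix ϵ > 0. We need δ > 0 so that 0 < |t + 1| < δ implies |(3t - 7) + 10| < ϵ.
Since (3t - 7) + 10 = 3(t + 1), we have |(3t - 7) + 10| = 3|t + 1|.
So 3|t + 1| < ϵ exactly when |t + 1| < ϵ/3.
Take δ = ϵ/3. If 0 < |t + 1| < δ then |(3t - 7) + 10| = 3|t + 1| < 3·(ϵ/3) = ϵ.

δ = ϵ/3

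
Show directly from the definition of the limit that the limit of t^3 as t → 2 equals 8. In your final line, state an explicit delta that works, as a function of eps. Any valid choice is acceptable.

delta = min(1, eps/19)

Let eps > 0 be given. We seek delta > 0 with 0 < |t − 2| < delta ⇒ |t^3 − 8| < eps.
Factor: t^3 − 8 = (t − 2)(t^2 + 2t + 4), so |t^3 − 8| = |t − 2|·|t^2 + 2t + 4|.
Impose delta ≤ 1 so that |t| < 3; then |t^2 + 2t + 4| ≤ 19.
Hence |t^3 − 8| ≤ 19|t − 2|, which is < eps once |t − 2| < eps/19.
Take delta = min(1, eps/19). If 0 < |t − 2| < delta then both bounds hold and |t^3 − 8| ≤ 19|t − 2| < 19·(eps/19) = eps.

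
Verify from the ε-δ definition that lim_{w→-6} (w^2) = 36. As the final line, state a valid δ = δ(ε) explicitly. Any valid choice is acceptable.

δ = min(1, ε/13)

Suppose ε > 0. We seek δ > 0 with 0 < |w + 6| < δ ⇒ |w^2 − 36| < ε.
Factor: w^2 − 36 = (w + 6)(w - 6), so |w^2 − 36| = |w + 6|·|w - 6|.
Restrict δ ≤ 1. Then |w + 6| < 1 gives |w| < 7, so by the triangle inequality |w - 6| ≤ 7 + 6 = 13.
Hence |w^2 − 36| ≤ 13|w + 6|, which is < ε once |w + 6| < ε/13.
Take δ = min(1, ε/13). If 0 < |w + 6| < δ then both bounds hold and |w^2 − 36| ≤ 13|w + 6| < 13·(ε/13) = ε.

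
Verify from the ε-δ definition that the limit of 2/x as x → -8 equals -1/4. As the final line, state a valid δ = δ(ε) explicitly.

Suppose ε > 0. We seek δ > 0 such that 0 < |x + 8| < δ implies |2/x + 1/4| < ε.
|2/x + 1/4| = 2·|-8 − x|/(8·|x|) = 2|x + 8|/(8|x|).
Restrict δ ≤ 4. Then |x + 8| < 4 gives |x| > 4, so 8|x| > 32.
Then |2/x + 1/4| < 2|x + 8|/32, which is < ε when |x + 8| < 16ε.
Take δ = min(4, 16ε). Then 0 < |x + 8| < δ gives both |x + 8| < 4 and |x + 8| < 16ε, so |2/x + 1/4| < ε.

δ = min(4, 16ε)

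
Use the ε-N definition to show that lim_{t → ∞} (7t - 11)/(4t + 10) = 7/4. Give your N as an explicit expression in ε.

N = (57/8)/ε

Let ε > 0 be given. We seek N > 0 such that t > N implies |(7t - 11)/(4t + 10) − (7/4)| < ε.
(7t - 11)/(4t + 10) − (7/4) = (4(7t - 11) − 7(4t + 10)) / (4(4t + 10)) = -114/(4(4t + 10)).
For t > 0 we have 4t + 10 > 4t, so |(7t - 11)/(4t + 10) − (7/4)| = 114/(4(4t + 10)) < 114/(4·4t) = (57/8)/t.
Thus |(7t - 11)/(4t + 10) − (7/4)| < ε whenever t > (57/8)/ε.
Take N = (57/8)/ε. If t > N then |(7t - 11)/(4t + 10) − (7/4)| < (57/8)/t < ε.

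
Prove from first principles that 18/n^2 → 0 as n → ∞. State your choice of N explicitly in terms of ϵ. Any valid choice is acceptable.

Let ϵ > 0. For n ≥ 1, |18/n^2 − 0| = 18/n^2.
18/n^2 < ϵ ⇔ n^2 > 18/ϵ ⇔ n > (18/ϵ)^{1/2}.
Take N = (18/ϵ)^{1/2}. Then n > N implies 18/n^2 < ϵ.

N = (18/ϵ)^{1/2}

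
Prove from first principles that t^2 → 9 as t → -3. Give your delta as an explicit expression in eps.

delta = min(1, eps/7)

Fix eps > 0. We seek delta > 0 with 0 < |t + 3| < delta ⇒ |t^2 − 9| < eps.
Factor: t^2 − 9 = (t + 3)(t - 3), so |t^2 − 9| = |t + 3|·|t - 3|.
Restrict delta ≤ 1. Then |t + 3| < 1 gives |t| < 4, so by the triangle inequality |t - 3| ≤ 4 + 3 = 7.
Hence |t^2 − 9| ≤ 7|t + 3|, which is < eps once |t + 3| < eps/7.
Take delta = min(1, eps/7). If 0 < |t + 3| < delta then both bounds hold and |t^2 − 9| ≤ 7|t + 3| < 7·(eps/7) = eps.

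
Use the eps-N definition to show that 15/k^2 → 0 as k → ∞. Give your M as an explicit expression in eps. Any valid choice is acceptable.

M = (15/eps)^{1/2}

Let eps > 0. For k ≥ 1, |15/k^2 − 0| = 15/k^2.
15/k^2 < eps ⇔ k^2 > 15/eps ⇔ k > (15/eps)^{1/2}.
Take M = (15/eps)^{1/2}. Then k > M implies 15/k^2 < eps.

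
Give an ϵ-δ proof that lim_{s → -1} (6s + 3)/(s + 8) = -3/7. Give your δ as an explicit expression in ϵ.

Fix ϵ > 0. We want δ > 0 with 0 < |s + 1| < δ ⇒ |(6s + 3)/(s + 8) + 3/7| < ϵ.
Combining over a common denominator, (6s + 3)/(s + 8) + 3/7 = [(6s + 3)·7 − (-3)·(s + 8)] / [7·(s + 8)] = 45(s + 1) / (7(s + 8)).
So |(6s + 3)/(s + 8) + 3/7| = 45|s + 1| / (7·|s + 8|).
Restrict δ ≤ 7/2. Then |s + 1| < 7/2 gives |s + 8| = |(s + 1) + 7| ≥ 7 − 7/2 = 7/2.
Hence |(6s + 3)/(s + 8) + 3/7| < 45|s + 1|/(7·(7/2)) = (90/49)|s + 1|, which is < ϵ once |s + 1| < (49/90)ϵ.
Take δ = min(7/2, (49/90)ϵ). Then 0 < |s + 1| < δ forces both bounds, so |(6s + 3)/(s + 8) + 3/7| < ϵ.

δ = min(7/2, (49/90)ϵ)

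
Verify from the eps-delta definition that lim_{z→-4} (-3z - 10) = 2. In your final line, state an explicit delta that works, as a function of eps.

delta = eps/3

Suppose eps > 0. We need delta > 0 so that 0 < |z + 4| < delta implies |(-3z - 10) − 2| < eps.
|(-3z - 10) − 2| = |-3z - 12| = 3|z + 4|.
Thus it suffices that |z + 4| < eps/3.
Choosing delta = eps/3 gives |(-3z - 10) − 2| = 3|z + 4| < eps whenever |z + 4| < delta.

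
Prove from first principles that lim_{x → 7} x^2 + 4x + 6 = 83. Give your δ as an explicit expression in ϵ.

Let ϵ > 0. We want δ > 0 such that 0 < |x − 7| < δ implies |(x^2 + 4x + 6) − 83| < ϵ.
(x^2 + 4x + 6) − 83 = x^2 + 4x - 77 = (x − 7)(x + 11).
So |(x^2 + 4x + 6) − 83| = |x − 7|·|x + 11|.
Require δ ≤ 1. Then |x − 7| < 1 gives |x| < 8, and by the triangle inequality |x + 11| ≤ 8 + 11 = 19.
Hence |(x^2 + 4x + 6) − 83| ≤ 19|x − 7| < ϵ provided |x − 7| < ϵ/19.
Take δ = min(1, ϵ/19). Then 0 < |x − 7| < δ gives both |x − 7| < 1 and |x − 7| < ϵ/19, so |(x^2 + 4x + 6) − 83| < ϵ.

δ = min(1, ϵ/19)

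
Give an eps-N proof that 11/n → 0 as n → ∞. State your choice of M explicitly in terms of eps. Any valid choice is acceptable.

Let eps > 0 be given. For n ≥ 1, |11/n − 0| = 11/(n) ≤ 11/n.
We need 11/n < eps, i.e. n > 11/eps.
Take M = 11/eps. If n > M then |11/n| ≤ 11/n < eps.

M = 11/eps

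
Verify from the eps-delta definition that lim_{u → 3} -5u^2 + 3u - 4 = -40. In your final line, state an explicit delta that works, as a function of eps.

delta = min(2, eps/37)

Suppose eps > 0. We want delta > 0 such that 0 < |u − 3| < delta implies |(-5u^2 + 3u - 4) + 40| < eps.
(-5u^2 + 3u - 4) + 40 = -5u^2 + 3u + 36 = (u − 3)(-5u - 12).
So |(-5u^2 + 3u - 4) + 40| = |u − 3|·|-5u - 12|.
Require delta ≤ 2. Then |u − 3| < 2 gives |u| < 5, and by the triangle inequality |-5u - 12| ≤ 5·5 + 12 = 37.
Hence |(-5u^2 + 3u - 4) + 40| ≤ 37|u − 3| < eps provided |u − 3| < eps/37.
Take delta = min(2, eps/37). Then 0 < |u − 3| < delta gives both |u − 3| < 2 and |u − 3| < eps/37, so |(-5u^2 + 3u - 4) + 40| < eps.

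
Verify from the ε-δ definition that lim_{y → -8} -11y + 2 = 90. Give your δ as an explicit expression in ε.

δ = ε/11

Let ε > 0. We need δ > 0 so that 0 < |y + 8| < δ implies |(-11y + 2) − 90| < ε.
|(-11y + 2) − 90| = |-11y - 88| = 11|y + 8|.
So 11|y + 8| < ε exactly when |y + 8| < ε/11.
Choosing δ = ε/11 gives |(-11y + 2) − 90| = 11|y + 8| < ε whenever |y + 8| < δ.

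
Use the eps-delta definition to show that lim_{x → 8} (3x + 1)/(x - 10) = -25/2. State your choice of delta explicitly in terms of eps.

delta = min(1, (2/31)eps)

Let eps > 0. We want delta > 0 with 0 < |x − 8| < delta ⇒ |(3x + 1)/(x - 10) + 25/2| < eps.
Combining over a common denominator, (3x + 1)/(x - 10) + 25/2 = [(3x + 1)·(-2) − 25·(x - 10)] / [(-2)·(x - 10)] = -31(x − 8) / ((-2)(x - 10)).
So |(3x + 1)/(x - 10) + 25/2| = 31|x − 8| / (2·|x − 10|).
Restrict delta ≤ 1. Then |x − 8| < 1 gives |x − 10| = |(x − 8) + (-2)| ≥ 2 − 1 = 1.
Hence |(3x + 1)/(x - 10) + 25/2| < 31|x − 8|/(2·1) = (31/2)|x − 8|, which is < eps once |x − 8| < (2/31)eps.
Take delta = min(1, (2/31)eps). Then 0 < |x − 8| < delta forces both bounds, so |(3x + 1)/(x - 10) + 25/2| < eps.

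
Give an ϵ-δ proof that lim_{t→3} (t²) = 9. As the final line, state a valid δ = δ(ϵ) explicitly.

δ = min(2, ϵ/8)

Suppose ϵ > 0. We seek δ > 0 with 0 < |t − 3| < δ ⇒ |t² − 9| < ϵ.
Factor: t² − 9 = (t − 3)(t + 3), so |t² − 9| = |t − 3|·|t + 3|.
Restrict δ ≤ 2. Then |t − 3| < 2 gives |t| < 5, so by the triangle inequality |t + 3| ≤ 5 + 3 = 8.
Hence |t² − 9| ≤ 8|t − 3|, which is < ϵ once |t − 3| < ϵ/8.
Take δ = min(2, ϵ/8). If 0 < |t − 3| < δ then both bounds hold and |t² − 9| ≤ 8|t − 3| < 8·(ϵ/8) = ϵ.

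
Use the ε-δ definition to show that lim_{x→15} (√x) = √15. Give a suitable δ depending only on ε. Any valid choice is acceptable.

Let ε > 0 be given. We want δ > 0 such that 0 < |x − 15| < δ implies |√x − √15| < ε.
Multiplying by the conjugate, |√x − √15| = |x − 15|/(√x + √15).
Restrict δ ≤ 15 so that |x − 15| < 15 forces x > 0, and then √x + √15 > √15.
Hence |√x − √15| < |x − 15|/√15, which is < ε once |x − 15| < √15·ε.
Take δ = min(15, √15·ε). If 0 < |x − 15| < δ then x > 0 and |√x − √15| < |x − 15|/√15 < ε.

δ = min(15, √15·ε)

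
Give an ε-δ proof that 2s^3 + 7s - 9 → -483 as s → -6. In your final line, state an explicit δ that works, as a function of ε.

Let ε > 0 be given. We want δ > 0 such that 0 < |s + 6| < δ implies |(2s^3 + 7s - 9) + 483| < ε.
(2s^3 + 7s - 9) + 483 = 2s^3 + 7s + 474 = (s + 6)(2s^2 - 12s + 79).
So |(2s^3 + 7s - 9) + 483| = |s + 6|·|2s^2 - 12s + 79|.
Require δ ≤ 2. Then |s + 6| < 2 gives |s| < 8, and by the triangle inequality |2s^2 - 12s + 79| ≤ 2·8^2 + 12·8 + 79 = 303.
Hence |(2s^3 + 7s - 9) + 483| ≤ 303|s + 6| < ε provided |s + 6| < ε/303.
Choosing δ = min(2, ε/303) ensures both conditions, hence |(2s^3 + 7s - 9) + 483| < ε.

δ = min(2, ε/303)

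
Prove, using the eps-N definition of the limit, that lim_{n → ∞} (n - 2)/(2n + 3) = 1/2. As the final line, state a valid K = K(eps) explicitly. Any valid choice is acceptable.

Let eps > 0 be given. For n ≥ 1, |(n - 2)/(2n + 3) − (1/2)| = |-7|/(2(2n + 3)) = 7/(2(2n + 3)).
Since 2n + 3 ≥ 2n for n ≥ 1, this is ≤ 7/(2·2n) = (7/4)/n.
So |(n - 2)/(2n + 3) − (1/2)| < eps whenever n > (7/4)/eps.
Take K = (7/4)/eps. If n > K then |(n - 2)/(2n + 3) − (1/2)| ≤ (7/4)/n < eps.

K = (7/4)/eps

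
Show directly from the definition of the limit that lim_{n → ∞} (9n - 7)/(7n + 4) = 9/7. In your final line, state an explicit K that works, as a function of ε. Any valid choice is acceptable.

K = (85/49)/ε

Fix ε > 0. For n ≥ 1, |(9n - 7)/(7n + 4) − (9/7)| = |-85|/(7(7n + 4)) = 85/(7(7n + 4)).
Since 7n + 4 ≥ 7n for n ≥ 1, this is ≤ 85/(7·7n) = (85/49)/n.
So |(9n - 7)/(7n + 4) − (9/7)| < ε whenever n > (85/49)/ε.
Take K = (85/49)/ε. If n > K then |(9n - 7)/(7n + 4) − (9/7)| ≤ (85/49)/n < ε.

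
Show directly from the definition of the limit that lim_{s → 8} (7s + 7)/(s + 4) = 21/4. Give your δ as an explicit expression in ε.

δ = min(6, (24/7)ε)

Let ε > 0. We want δ > 0 with 0 < |s − 8| < δ ⇒ |(7s + 7)/(s + 4) − (21/4)| < ε.
Combining over a common denominator, (7s + 7)/(s + 4) − (21/4) = [(7s + 7)·12 − 63·(s + 4)] / [12·(s + 4)] = 21(s − 8) / (12(s + 4)).
So |(7s + 7)/(s + 4) − (21/4)| = 21|s − 8| / (12·|s + 4|).
Require δ ≤ 6, so |s + 4| ≥ |12| − |s − 8| > 12 − 6 = 6.
Hence |(7s + 7)/(s + 4) − (21/4)| < 21|s − 8|/(12·6) = (7/24)|s − 8|, which is < ε once |s − 8| < (24/7)ε.
Take δ = min(6, (24/7)ε). Then 0 < |s − 8| < δ forces both bounds, so |(7s + 7)/(s + 4) − (21/4)| < ε.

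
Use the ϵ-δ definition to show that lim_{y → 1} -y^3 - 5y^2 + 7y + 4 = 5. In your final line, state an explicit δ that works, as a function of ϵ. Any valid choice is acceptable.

δ = min(2, ϵ/28)

Let ϵ > 0. We want δ > 0 such that 0 < |y − 1| < δ implies |(-y^3 - 5y^2 + 7y + 4) − 5| < ϵ.
(-y^3 - 5y^2 + 7y + 4) − 5 = -y^3 - 5y^2 + 7y - 1 = (y − 1)(-y^2 - 6y + 1).
So |(-y^3 - 5y^2 + 7y + 4) − 5| = |y − 1|·|-y^2 - 6y + 1|.
Require δ ≤ 2. Then |y − 1| < 2 gives |y| < 3, and by the triangle inequality |-y^2 - 6y + 1| ≤ 3^2 + 6·3 + 1 = 28.
Hence |(-y^3 - 5y^2 + 7y + 4) − 5| ≤ 28|y − 1| < ϵ provided |y − 1| < ϵ/28.
Take δ = min(2, ϵ/28). Then 0 < |y − 1| < δ gives both |y − 1| < 2 and |y − 1| < ϵ/28, so |(-y^3 - 5y^2 + 7y + 4) − 5| < ϵ.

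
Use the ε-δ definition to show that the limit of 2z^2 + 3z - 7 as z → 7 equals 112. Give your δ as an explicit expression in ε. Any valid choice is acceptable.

δ = min(2, ε/35)

Let ε > 0 be given. We want δ > 0 such that 0 < |z − 7| < δ implies |(2z^2 + 3z - 7) − 112| < ε.
(2z^2 + 3z - 7) − 112 = 2z^2 + 3z - 119 = (z − 7)(2z + 17).
So |(2z^2 + 3z - 7) − 112| = |z − 7|·|2z + 17|.
Require δ ≤ 2. Then |z − 7| < 2 gives |z| < 9, and by the triangle inequality |2z + 17| ≤ 2·9 + 17 = 35.
Hence |(2z^2 + 3z - 7) − 112| ≤ 35|z − 7| < ε provided |z − 7| < ε/35.
Take δ = min(2, ε/35). Then 0 < |z − 7| < δ gives both |z − 7| < 2 and |z − 7| < ε/35, so |(2z^2 + 3z - 7) − 112| < ε.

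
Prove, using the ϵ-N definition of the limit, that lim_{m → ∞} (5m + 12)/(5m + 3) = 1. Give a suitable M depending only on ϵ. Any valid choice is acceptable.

M = (9/5)/ϵ

Suppose ϵ > 0. For m ≥ 1, |(5m + 12)/(5m + 3) − 1| = |45|/(5(5m + 3)) = 45/(5(5m + 3)).
Since 5m + 3 ≥ 5m for m ≥ 1, this is ≤ 45/(5·5m) = (9/5)/m.
So |(5m + 12)/(5m + 3) − 1| < ϵ whenever m > (9/5)/ϵ.
Take M = (9/5)/ϵ. If m > M then |(5m + 12)/(5m + 3) − 1| ≤ (9/5)/m < ϵ.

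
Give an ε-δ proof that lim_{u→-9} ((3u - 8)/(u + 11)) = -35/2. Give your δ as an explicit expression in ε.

δ = min(1, (2/41)ε)

Let ε > 0. We want δ > 0 with 0 < |u + 9| < δ ⇒ |(3u - 8)/(u + 11) + 35/2| < ε.
Combining over a common denominator, (3u - 8)/(u + 11) + 35/2 = [(3u - 8)·2 − (-35)·(u + 11)] / [2·(u + 11)] = 41(u + 9) / (2(u + 11)).
So |(3u - 8)/(u + 11) + 35/2| = 41|u + 9| / (2·|u + 11|).
Require δ ≤ 1, so |u + 11| ≥ |2| − |u + 9| > 2 − 1 = 1.
Hence |(3u - 8)/(u + 11) + 35/2| < 41|u + 9|/(2·1) = (41/2)|u + 9|, which is < ε once |u + 9| < (2/41)ε.
Take δ = min(1, (2/41)ε). Then 0 < |u + 9| < δ forces both bounds, so |(3u - 8)/(u + 11) + 35/2| < ε.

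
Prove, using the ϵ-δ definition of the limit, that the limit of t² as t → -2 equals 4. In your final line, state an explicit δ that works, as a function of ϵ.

Let ϵ > 0 be given. We seek δ > 0 with 0 < |t + 2| < δ ⇒ |t² − 4| < ϵ.
Factor: t² − 4 = (t + 2)(t - 2), so |t² − 4| = |t + 2|·|t - 2|.
Impose δ ≤ 1 so that |t| < 3; then |t - 2| ≤ 5.
Hence |t² − 4| ≤ 5|t + 2|, which is < ϵ once |t + 2| < ϵ/5.
Take δ = min(1, ϵ/5). If 0 < |t + 2| < δ then both bounds hold and |t² − 4| ≤ 5|t + 2| < 5·(ϵ/5) = ϵ.

δ = min(1, ϵ/5)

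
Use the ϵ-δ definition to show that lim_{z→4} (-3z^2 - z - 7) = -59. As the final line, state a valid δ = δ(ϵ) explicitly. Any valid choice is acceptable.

Let ϵ > 0 be given. We want δ > 0 such that 0 < |z − 4| < δ implies |(-3z^2 - z - 7) + 59| < ϵ.
(-3z^2 - z - 7) + 59 = -3z^2 - z + 52 = (z − 4)(-3z - 13).
So |(-3z^2 - z - 7) + 59| = |z − 4|·|-3z - 13|.
Require δ ≤ 2. Then |z − 4| < 2 gives |z| < 6, and by the triangle inequality |-3z - 13| ≤ 3·6 + 13 = 31.
Hence |(-3z^2 - z - 7) + 59| ≤ 31|z − 4| < ϵ provided |z − 4| < ϵ/31.
Take δ = min(2, ϵ/31). Then 0 < |z − 4| < δ gives both |z − 4| < 2 and |z − 4| < ϵ/31, so |(-3z^2 - z - 7) + 59| < ϵ.

δ = min(2, ϵ/31)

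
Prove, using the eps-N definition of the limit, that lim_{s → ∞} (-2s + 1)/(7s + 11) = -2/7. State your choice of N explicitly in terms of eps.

N = (29/49)/eps

Let eps > 0 be given. We seek N > 0 such that s > N implies |(-2s + 1)/(7s + 11) + 2/7| < eps.
(-2s + 1)/(7s + 11) + 2/7 = (7(-2s + 1) − (-2)(7s + 11)) / (7(7s + 11)) = 29/(7(7s + 11)).
For s > 0 we have 7s + 11 > 7s, so |(-2s + 1)/(7s + 11) + 2/7| = 29/(7(7s + 11)) < 29/(7·7s) = (29/49)/s.
Thus |(-2s + 1)/(7s + 11) + 2/7| < eps whenever s > (29/49)/eps.
Take N = (29/49)/eps. If s > N then |(-2s + 1)/(7s + 11) + 2/7| < (29/49)/s < eps.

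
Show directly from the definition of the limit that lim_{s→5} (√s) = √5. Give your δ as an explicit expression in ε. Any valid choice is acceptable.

Let ε > 0 be given. We want δ > 0 such that 0 < |s − 5| < δ implies |√s − √5| < ε.
Multiplying by the conjugate, |√s − √5| = |s − 5|/(√s + √5).
Restrict δ ≤ 5 so that |s − 5| < 5 forces s > 0, and then √s + √5 > √5.
Hence |√s − √5| < |s − 5|/√5, which is < ε once |s − 5| < √5·ε.
Take δ = min(5, √5·ε). If 0 < |s − 5| < δ then s > 0 and |√s − √5| < |s − 5|/√5 < ε.

δ = min(5, √5·ε)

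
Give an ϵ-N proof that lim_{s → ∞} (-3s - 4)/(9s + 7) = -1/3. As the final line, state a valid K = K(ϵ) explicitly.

K = (5/27)/ϵ

Let ϵ > 0. We seek K > 0 such that s > K implies |(-3s - 4)/(9s + 7) + 1/3| < ϵ.
(-3s - 4)/(9s + 7) + 1/3 = (9(-3s - 4) − (-3)(9s + 7)) / (9(9s + 7)) = -15/(9(9s + 7)).
For s > 0 we have 9s + 7 > 9s, so |(-3s - 4)/(9s + 7) + 1/3| = 15/(9(9s + 7)) < 15/(9·9s) = (5/27)/s.
Thus |(-3s - 4)/(9s + 7) + 1/3| < ϵ whenever s > (5/27)/ϵ.
Take K = (5/27)/ϵ. If s > K then |(-3s - 4)/(9s + 7) + 1/3| < (5/27)/s < ϵ.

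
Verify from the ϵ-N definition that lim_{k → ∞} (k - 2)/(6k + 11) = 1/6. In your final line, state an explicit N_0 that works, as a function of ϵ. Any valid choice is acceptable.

Let ϵ > 0. For k ≥ 1, |(k - 2)/(6k + 11) − (1/6)| = |-23|/(6(6k + 11)) = 23/(6(6k + 11)).
Since 6k + 11 ≥ 6k for k ≥ 1, this is ≤ 23/(6·6k) = (23/36)/k.
So |(k - 2)/(6k + 11) − (1/6)| < ϵ whenever k > (23/36)/ϵ.
Take N_0 = (23/36)/ϵ. If k > N_0 then |(k - 2)/(6k + 11) − (1/6)| ≤ (23/36)/k < ϵ.

N_0 = (23/36)/ϵ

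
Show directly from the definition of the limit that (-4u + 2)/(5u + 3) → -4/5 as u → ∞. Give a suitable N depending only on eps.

N = (22/25)/eps

Suppose eps > 0. We seek N > 0 such that u > N implies |(-4u + 2)/(5u + 3) + 4/5| < eps.
(-4u + 2)/(5u + 3) + 4/5 = (5(-4u + 2) − (-4)(5u + 3)) / (5(5u + 3)) = 22/(5(5u + 3)).
For u > 0 we have 5u + 3 > 5u, so |(-4u + 2)/(5u + 3) + 4/5| = 22/(5(5u + 3)) < 22/(5·5u) = (22/25)/u.
Thus |(-4u + 2)/(5u + 3) + 4/5| < eps whenever u > (22/25)/eps.
Take N = (22/25)/eps. If u > N then |(-4u + 2)/(5u + 3) + 4/5| < (22/25)/u < eps.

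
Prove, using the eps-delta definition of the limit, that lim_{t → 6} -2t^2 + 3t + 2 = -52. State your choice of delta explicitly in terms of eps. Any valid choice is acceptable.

delta = min(2, eps/25)

Fix eps > 0. We want delta > 0 such that 0 < |t − 6| < delta implies |(-2t^2 + 3t + 2) + 52| < eps.
(-2t^2 + 3t + 2) + 52 = -2t^2 + 3t + 54 = (t − 6)(-2t - 9).
So |(-2t^2 + 3t + 2) + 52| = |t − 6|·|-2t - 9|.
Require delta ≤ 2. Then |t − 6| < 2 gives |t| < 8, and by the triangle inequality |-2t - 9| ≤ 2·8 + 9 = 25.
Hence |(-2t^2 + 3t + 2) + 52| ≤ 25|t − 6| < eps provided |t − 6| < eps/25.
Take delta = min(2, eps/25). Then 0 < |t − 6| < delta gives both |t − 6| < 2 and |t − 6| < eps/25, so |(-2t^2 + 3t + 2) + 52| < eps.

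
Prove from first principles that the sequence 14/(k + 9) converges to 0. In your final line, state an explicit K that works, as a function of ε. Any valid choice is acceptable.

Let ε > 0. For k ≥ 1, |14/(k + 9) − 0| = 14/(k + 9) ≤ 14/k.
We need 14/k < ε, i.e. k > 14/ε.
Take K = 14/ε. If k > K then |14/(k + 9)| ≤ 14/k < ε.

K = 14/ε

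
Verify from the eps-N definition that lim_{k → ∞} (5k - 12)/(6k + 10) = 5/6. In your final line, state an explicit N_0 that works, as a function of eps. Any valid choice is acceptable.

Fix eps > 0. For k ≥ 1, |(5k - 12)/(6k + 10) − (5/6)| = |-122|/(6(6k + 10)) = 122/(6(6k + 10)).
Since 6k + 10 ≥ 6k for k ≥ 1, this is ≤ 122/(6·6k) = (61/18)/k.
So |(5k - 12)/(6k + 10) − (5/6)| < eps whenever k > (61/18)/eps.
Take N_0 = (61/18)/eps. If k > N_0 then |(5k - 12)/(6k + 10) − (5/6)| ≤ (61/18)/k < eps.

N_0 = (61/18)/eps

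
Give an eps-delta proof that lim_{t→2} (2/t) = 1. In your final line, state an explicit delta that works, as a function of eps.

Let eps > 0 be given. We seek delta > 0 such that 0 < |t − 2| < delta implies |2/t − 1| < eps.
|2/t − 1| = 2·|2 − t|/(2·|t|) = 2|t − 2|/(2|t|).
Restrict delta ≤ 1. Then |t − 2| < 1 gives |t| > 1, so 2|t| > 2.
Then |2/t − 1| < 2|t − 2|/2, which is < eps when |t − 2| < eps.
Take delta = min(1, eps). Then 0 < |t − 2| < delta gives both |t − 2| < 1 and |t − 2| < eps, so |2/t − 1| < eps.

delta = min(1, eps)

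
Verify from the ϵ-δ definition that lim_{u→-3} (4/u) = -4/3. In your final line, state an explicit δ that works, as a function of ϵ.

δ = min(3/2, (9/8)ϵ)

Let ϵ > 0. We seek δ > 0 such that 0 < |u + 3| < δ implies |4/u + 4/3| < ϵ.
|4/u + 4/3| = 4·|-3 − u|/(3·|u|) = 4|u + 3|/(3|u|).
Require δ ≤ 3/2 so that |u| > 3 − 3/2 = 3/2, hence 3|u| > 9/2.
Then |4/u + 4/3| < 4|u + 3|/(9/2), which is < ϵ when |u + 3| < (9/8)ϵ.
Take δ = min(3/2, (9/8)ϵ). Then 0 < |u + 3| < δ gives both |u + 3| < 3/2 and |u + 3| < (9/8)ϵ, so |4/u + 4/3| < ϵ.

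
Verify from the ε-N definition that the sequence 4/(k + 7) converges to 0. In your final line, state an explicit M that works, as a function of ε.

Suppose ε > 0. For k ≥ 1, |4/(k + 7) − 0| = 4/(k + 7) ≤ 4/k.
We need 4/k < ε, i.e. k > 4/ε.
Take M = 4/ε. If k > M then |4/(k + 7)| ≤ 4/k < ε.

M = 4/ε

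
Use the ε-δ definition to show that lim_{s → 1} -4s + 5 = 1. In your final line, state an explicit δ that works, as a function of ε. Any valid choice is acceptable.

Fix ε > 0. We need δ > 0 so that 0 < |s − 1| < δ implies |(-4s + 5) − 1| < ε.
Since (-4s + 5) − 1 = -4(s − 1), we have |(-4s + 5) − 1| = 4|s − 1|.
So 4|s − 1| < ε exactly when |s − 1| < ε/4.
Choosing δ = ε/4 gives |(-4s + 5) − 1| = 4|s − 1| < ε whenever |s − 1| < δ.

δ = ε/4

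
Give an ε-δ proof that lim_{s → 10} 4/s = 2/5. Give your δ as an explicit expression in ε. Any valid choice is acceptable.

Suppose ε > 0. We seek δ > 0 such that 0 < |s − 10| < δ implies |4/s − (2/5)| < ε.
|4/s − (2/5)| = 4·|10 − s|/(10·|s|) = 4|s − 10|/(10|s|).
Restrict δ ≤ 5. Then |s − 10| < 5 gives |s| > 5, so 10|s| > 50.
Then |4/s − (2/5)| < 4|s − 10|/50, which is < ε when |s − 10| < (25/2)ε.
Take δ = min(5, (25/2)ε). Then 0 < |s − 10| < δ gives both |s − 10| < 5 and |s − 10| < (25/2)ε, so |4/s − (2/5)| < ε.

δ = min(5, (25/2)ε)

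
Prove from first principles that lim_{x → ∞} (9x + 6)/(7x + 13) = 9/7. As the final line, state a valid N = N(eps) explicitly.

N = (75/49)/eps

Let eps > 0. We seek N > 0 such that x > N implies |(9x + 6)/(7x + 13) − (9/7)| < eps.
(9x + 6)/(7x + 13) − (9/7) = (7(9x + 6) − 9(7x + 13)) / (7(7x + 13)) = -75/(7(7x + 13)).
For x > 0 we have 7x + 13 > 7x, so |(9x + 6)/(7x + 13) − (9/7)| = 75/(7(7x + 13)) < 75/(7·7x) = (75/49)/x.
Thus |(9x + 6)/(7x + 13) − (9/7)| < eps whenever x > (75/49)/eps.
Take N = (75/49)/eps. If x > N then |(9x + 6)/(7x + 13) − (9/7)| < (75/49)/x < eps.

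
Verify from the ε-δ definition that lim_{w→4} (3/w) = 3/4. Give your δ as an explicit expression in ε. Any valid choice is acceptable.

δ = min(2, (8/3)ε)

Fix ε > 0. We seek δ > 0 such that 0 < |w − 4| < δ implies |3/w − (3/4)| < ε.
|3/w − (3/4)| = 3·|4 − w|/(4·|w|) = 3|w − 4|/(4|w|).
Restrict δ ≤ 2. Then |w − 4| < 2 gives |w| > 2, so 4|w| > 8.
Then |3/w − (3/4)| < 3|w − 4|/8, which is < ε when |w − 4| < (8/3)ε.
Take δ = min(2, (8/3)ε). Then 0 < |w − 4| < δ gives both |w − 4| < 2 and |w − 4| < (8/3)ε, so |3/w − (3/4)| < ε.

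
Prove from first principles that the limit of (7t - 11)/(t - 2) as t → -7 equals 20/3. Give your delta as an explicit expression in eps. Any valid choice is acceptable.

delta = min(9/2, (27/2)eps)

Fix eps > 0. We want delta > 0 with 0 < |t + 7| < delta ⇒ |(7t - 11)/(t - 2) − (20/3)| < eps.
Combining over a common denominator, (7t - 11)/(t - 2) − (20/3) = [(7t - 11)·(-9) − (-60)·(t - 2)] / [(-9)·(t - 2)] = -3(t + 7) / ((-9)(t - 2)).
So |(7t - 11)/(t - 2) − (20/3)| = 3|t + 7| / (9·|t − 2|).
Require delta ≤ 9/2, so |t − 2| ≥ |-9| − |t + 7| > 9 − 9/2 = 9/2.
Hence |(7t - 11)/(t - 2) − (20/3)| < 3|t + 7|/(9·(9/2)) = (2/27)|t + 7|, which is < eps once |t + 7| < (27/2)eps.
Take delta = min(9/2, (27/2)eps). Then 0 < |t + 7| < delta forces both bounds, so |(7t - 11)/(t - 2) − (20/3)| < eps.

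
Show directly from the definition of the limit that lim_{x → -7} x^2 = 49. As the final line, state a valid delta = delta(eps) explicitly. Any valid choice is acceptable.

Suppose eps > 0. We seek delta > 0 with 0 < |x + 7| < delta ⇒ |x^2 − 49| < eps.
Factor: x^2 − 49 = (x + 7)(x - 7), so |x^2 − 49| = |x + 7|·|x - 7|.
Restrict delta ≤ 2. Then |x + 7| < 2 gives |x| < 9, so by the triangle inequality |x - 7| ≤ 9 + 7 = 16.
Hence |x^2 − 49| ≤ 16|x + 7|, which is < eps once |x + 7| < eps/16.
Take delta = min(2, eps/16). If 0 < |x + 7| < delta then both bounds hold and |x^2 − 49| ≤ 16|x + 7| < 16·(eps/16) = eps.

delta = min(2, eps/16)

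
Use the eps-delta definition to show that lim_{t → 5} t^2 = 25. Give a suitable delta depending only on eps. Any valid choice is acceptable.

Let eps > 0. We seek delta > 0 with 0 < |t − 5| < delta ⇒ |t^2 − 25| < eps.
Factor: t^2 − 25 = (t − 5)(t + 5), so |t^2 − 25| = |t − 5|·|t + 5|.
Restrict delta ≤ 1. Then |t − 5| < 1 gives |t| < 6, so by the triangle inequality |t + 5| ≤ 6 + 5 = 11.
Hence |t^2 − 25| ≤ 11|t − 5|, which is < eps once |t − 5| < eps/11.
Take delta = min(1, eps/11). If 0 < |t − 5| < delta then both bounds hold and |t^2 − 25| ≤ 11|t − 5| < 11·(eps/11) = eps.

delta = min(1, eps/11)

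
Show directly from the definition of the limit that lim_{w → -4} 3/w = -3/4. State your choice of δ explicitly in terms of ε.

δ = min(2, (8/3)ε)

Let ε > 0 be given. We seek δ > 0 such that 0 < |w + 4| < δ implies |3/w + 3/4| < ε.
|3/w + 3/4| = 3·|-4 − w|/(4·|w|) = 3|w + 4|/(4|w|).
Restrict δ ≤ 2. Then |w + 4| < 2 gives |w| > 2, so 4|w| > 8.
Then |3/w + 3/4| < 3|w + 4|/8, which is < ε when |w + 4| < (8/3)ε.
Take δ = min(2, (8/3)ε). Then 0 < |w + 4| < δ gives both |w + 4| < 2 and |w + 4| < (8/3)ε, so |3/w + 3/4| < ε.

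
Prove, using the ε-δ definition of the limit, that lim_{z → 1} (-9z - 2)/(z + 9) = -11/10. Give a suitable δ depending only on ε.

Let ε > 0. We want δ > 0 with 0 < |z − 1| < δ ⇒ |(-9z - 2)/(z + 9) + 11/10| < ε.
Combining over a common denominator, (-9z - 2)/(z + 9) + 11/10 = [(-9z - 2)·10 − (-11)·(z + 9)] / [10·(z + 9)] = -79(z − 1) / (10(z + 9)).
So |(-9z - 2)/(z + 9) + 11/10| = 79|z − 1| / (10·|z + 9|).
Restrict δ ≤ 5. Then |z − 1| < 5 gives |z + 9| = |(z − 1) + 10| ≥ 10 − 5 = 5.
Hence |(-9z - 2)/(z + 9) + 11/10| < 79|z − 1|/(10·5) = (79/50)|z − 1|, which is < ε once |z − 1| < (50/79)ε.
Take δ = min(5, (50/79)ε). Then 0 < |z − 1| < δ forces both bounds, so |(-9z - 2)/(z + 9) + 11/10| < ε.

δ = min(5, (50/79)ε)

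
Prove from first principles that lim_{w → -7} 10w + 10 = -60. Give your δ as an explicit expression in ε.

δ = ε/10

Fix ε > 0. We need δ > 0 so that 0 < |w + 7| < δ implies |(10w + 10) + 60| < ε.
|(10w + 10) + 60| = |10w + 70| = 10|w + 7|.
Thus it suffices that |w + 7| < ε/10.
Take δ = ε/10. If 0 < |w + 7| < δ then |(10w + 10) + 60| = 10|w + 7| < 10·(ε/10) = ε.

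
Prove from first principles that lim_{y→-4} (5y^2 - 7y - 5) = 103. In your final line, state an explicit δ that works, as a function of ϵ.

δ = min(1, ϵ/52)

Suppose ϵ > 0. We want δ > 0 such that 0 < |y + 4| < δ implies |(5y^2 - 7y - 5) − 103| < ϵ.
(5y^2 - 7y - 5) − 103 = 5y^2 - 7y - 108 = (y + 4)(5y - 27).
So |(5y^2 - 7y - 5) − 103| = |y + 4|·|5y - 27|.
Assume first that |y + 4| < 1, so |y| < 5. Then |5y - 27| ≤ 5·5 + 27 = 52.
Hence |(5y^2 - 7y - 5) − 103| ≤ 52|y + 4| < ϵ provided |y + 4| < ϵ/52.
Take δ = min(1, ϵ/52). Then 0 < |y + 4| < δ gives both |y + 4| < 1 and |y + 4| < ϵ/52, so |(5y^2 - 7y - 5) − 103| < ϵ.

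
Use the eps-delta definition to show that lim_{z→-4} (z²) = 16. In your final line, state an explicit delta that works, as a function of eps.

Fix eps > 0. We seek delta > 0 with 0 < |z + 4| < delta ⇒ |z² − 16| < eps.
Factor: z² − 16 = (z + 4)(z - 4), so |z² − 16| = |z + 4|·|z - 4|.
Restrict delta ≤ 1. Then |z + 4| < 1 gives |z| < 5, so by the triangle inequality |z - 4| ≤ 5 + 4 = 9.
Hence |z² − 16| ≤ 9|z + 4|, which is < eps once |z + 4| < eps/9.
Take delta = min(1, eps/9). If 0 < |z + 4| < delta then both bounds hold and |z² − 16| ≤ 9|z + 4| < 9·(eps/9) = eps.

delta = min(1, eps/9)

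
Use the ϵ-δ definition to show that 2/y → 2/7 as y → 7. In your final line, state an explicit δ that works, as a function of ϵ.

Let ϵ > 0 be given. We seek δ > 0 such that 0 < |y − 7| < δ implies |2/y − (2/7)| < ϵ.
|2/y − (2/7)| = 2·|7 − y|/(7·|y|) = 2|y − 7|/(7|y|).
Require δ ≤ 7/2 so that |y| > 7 − 7/2 = 7/2, hence 7|y| > 49/2.
Then |2/y − (2/7)| < 2|y − 7|/(49/2), which is < ϵ when |y − 7| < (49/4)ϵ.
Take δ = min(7/2, (49/4)ϵ). Then 0 < |y − 7| < δ gives both |y − 7| < 7/2 and |y − 7| < (49/4)ϵ, so |2/y − (2/7)| < ϵ.

δ = min(7/2, (49/4)ϵ)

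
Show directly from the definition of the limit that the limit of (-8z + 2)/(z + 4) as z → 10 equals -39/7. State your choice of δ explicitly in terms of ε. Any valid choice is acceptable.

δ = min(7, (49/17)ε)

Let ε > 0. We want δ > 0 with 0 < |z − 10| < δ ⇒ |(-8z + 2)/(z + 4) + 39/7| < ε.
Combining over a common denominator, (-8z + 2)/(z + 4) + 39/7 = [(-8z + 2)·14 − (-78)·(z + 4)] / [14·(z + 4)] = -34(z − 10) / (14(z + 4)).
So |(-8z + 2)/(z + 4) + 39/7| = 34|z − 10| / (14·|z + 4|).
Restrict δ ≤ 7. Then |z − 10| < 7 gives |z + 4| = |(z − 10) + 14| ≥ 14 − 7 = 7.
Hence |(-8z + 2)/(z + 4) + 39/7| < 34|z − 10|/(14·7) = (17/49)|z − 10|, which is < ε once |z − 10| < (49/17)ε.
Take δ = min(7, (49/17)ε). Then 0 < |z − 10| < δ forces both bounds, so |(-8z + 2)/(z + 4) + 39/7| < ε.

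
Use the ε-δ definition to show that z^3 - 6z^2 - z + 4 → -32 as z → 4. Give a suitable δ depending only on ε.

δ = min(2, ε/57)

Suppose ε > 0. We want δ > 0 such that 0 < |z − 4| < δ implies |(z^3 - 6z^2 - z + 4) + 32| < ε.
(z^3 - 6z^2 - z + 4) + 32 = z^3 - 6z^2 - z + 36 = (z − 4)(z^2 - 2z - 9).
So |(z^3 - 6z^2 - z + 4) + 32| = |z − 4|·|z^2 - 2z - 9|.
Require δ ≤ 2. Then |z − 4| < 2 gives |z| < 6, and by the triangle inequality |z^2 - 2z - 9| ≤ 6^2 + 2·6 + 9 = 57.
Hence |(z^3 - 6z^2 - z + 4) + 32| ≤ 57|z − 4| < ε provided |z − 4| < ε/57.
Choosing δ = min(2, ε/57) ensures both conditions, hence |(z^3 - 6z^2 - z + 4) + 32| < ε.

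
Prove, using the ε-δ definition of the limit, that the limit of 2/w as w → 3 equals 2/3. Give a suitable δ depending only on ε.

δ = min(3/2, (9/4)ε)

Fix ε > 0. We seek δ > 0 such that 0 < |w − 3| < δ implies |2/w − (2/3)| < ε.
|2/w − (2/3)| = 2·|3 − w|/(3·|w|) = 2|w − 3|/(3|w|).
Require δ ≤ 3/2 so that |w| > 3 − 3/2 = 3/2, hence 3|w| > 9/2.
Then |2/w − (2/3)| < 2|w − 3|/(9/2), which is < ε when |w − 3| < (9/4)ε.
Take δ = min(3/2, (9/4)ε). Then 0 < |w − 3| < δ gives both |w − 3| < 3/2 and |w − 3| < (9/4)ε, so |2/w − (2/3)| < ε.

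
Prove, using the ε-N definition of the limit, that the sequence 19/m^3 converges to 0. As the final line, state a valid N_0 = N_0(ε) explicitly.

Suppose ε > 0. For m ≥ 1, |19/m^3 − 0| = 19/m^3.
19/m^3 < ε ⇔ m^3 > 19/ε ⇔ m > (19/ε)^{1/3}.
Take N_0 = (19/ε)^{1/3}. Then m > N_0 implies 19/m^3 < ε.

N_0 = (19/ε)^{1/3}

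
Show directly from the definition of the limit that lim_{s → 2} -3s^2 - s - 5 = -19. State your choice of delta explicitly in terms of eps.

Fix eps > 0. We want delta > 0 such that 0 < |s − 2| < delta implies |(-3s^2 - s - 5) + 19| < eps.
(-3s^2 - s - 5) + 19 = -3s^2 - s + 14 = (s − 2)(-3s - 7).
So |(-3s^2 - s - 5) + 19| = |s − 2|·|-3s - 7|.
Assume first that |s − 2| < 1, so |s| < 3. Then |-3s - 7| ≤ 3·3 + 7 = 16.
Hence |(-3s^2 - s - 5) + 19| ≤ 16|s − 2| < eps provided |s − 2| < eps/16.
Choosing delta = min(1, eps/16) ensures both conditions, hence |(-3s^2 - s - 5) + 19| < eps.

delta = min(1, eps/16)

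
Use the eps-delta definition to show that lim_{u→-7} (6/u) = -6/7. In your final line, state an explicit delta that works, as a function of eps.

delta = min(7/2, (49/12)eps)

Fix eps > 0. We seek delta > 0 such that 0 < |u + 7| < delta implies |6/u + 6/7| < eps.
|6/u + 6/7| = 6·|-7 − u|/(7·|u|) = 6|u + 7|/(7|u|).
Restrict delta ≤ 7/2. Then |u + 7| < 7/2 gives |u| > 7/2, so 7|u| > 49/2.
Then |6/u + 6/7| < 6|u + 7|/(49/2), which is < eps when |u + 7| < (49/12)eps.
Take delta = min(7/2, (49/12)eps). Then 0 < |u + 7| < delta gives both |u + 7| < 7/2 and |u + 7| < (49/12)eps, so |6/u + 6/7| < eps.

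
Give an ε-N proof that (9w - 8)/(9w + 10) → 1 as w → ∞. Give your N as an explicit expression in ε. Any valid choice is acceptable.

N = 2/ε

Suppose ε > 0. We seek N > 0 such that w > N implies |(9w - 8)/(9w + 10) − 1| < ε.
(9w - 8)/(9w + 10) − 1 = (9(9w - 8) − 9(9w + 10)) / (9(9w + 10)) = -162/(9(9w + 10)).
For w > 0 we have 9w + 10 > 9w, so |(9w - 8)/(9w + 10) − 1| = 162/(9(9w + 10)) < 162/(9·9w) = 2/w.
Thus |(9w - 8)/(9w + 10) − 1| < ε whenever w > 2/ε.
Take N = 2/ε. If w > N then |(9w - 8)/(9w + 10) − 1| < 2/w < ε.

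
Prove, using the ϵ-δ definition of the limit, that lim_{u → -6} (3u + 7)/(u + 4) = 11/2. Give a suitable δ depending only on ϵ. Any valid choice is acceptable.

Fix ϵ > 0. We want δ > 0 with 0 < |u + 6| < δ ⇒ |(3u + 7)/(u + 4) − (11/2)| < ϵ.
Combining over a common denominator, (3u + 7)/(u + 4) − (11/2) = [(3u + 7)·(-2) − (-11)·(u + 4)] / [(-2)·(u + 4)] = 5(u + 6) / ((-2)(u + 4)).
So |(3u + 7)/(u + 4) − (11/2)| = 5|u + 6| / (2·|u + 4|).
Require δ ≤ 1, so |u + 4| ≥ |-2| − |u + 6| > 2 − 1 = 1.
Hence |(3u + 7)/(u + 4) − (11/2)| < 5|u + 6|/(2·1) = (5/2)|u + 6|, which is < ϵ once |u + 6| < (2/5)ϵ.
Take δ = min(1, (2/5)ϵ). Then 0 < |u + 6| < δ forces both bounds, so |(3u + 7)/(u + 4) − (11/2)| < ϵ.

δ = min(1, (2/5)ϵ)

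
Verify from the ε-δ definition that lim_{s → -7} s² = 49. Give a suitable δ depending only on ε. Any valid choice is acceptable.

Suppose ε > 0. We seek δ > 0 with 0 < |s + 7| < δ ⇒ |s² − 49| < ε.
Factor: s² − 49 = (s + 7)(s - 7), so |s² − 49| = |s + 7|·|s - 7|.
Impose δ ≤ 1 so that |s| < 8; then |s - 7| ≤ 15.
Hence |s² − 49| ≤ 15|s + 7|, which is < ε once |s + 7| < ε/15.
Take δ = min(1, ε/15). If 0 < |s + 7| < δ then both bounds hold and |s² − 49| ≤ 15|s + 7| < 15·(ε/15) = ε.

δ = min(1, ε/15)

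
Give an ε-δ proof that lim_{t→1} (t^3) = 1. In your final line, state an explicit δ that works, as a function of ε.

Let ε > 0 be given. We seek δ > 0 with 0 < |t − 1| < δ ⇒ |t^3 − 1| < ε.
Factor: t^3 − 1 = (t − 1)(t^2 + t + 1), so |t^3 − 1| = |t − 1|·|t^2 + t + 1|.
Impose δ ≤ 2 so that |t| < 3; then |t^2 + t + 1| ≤ 13.
Hence |t^3 − 1| ≤ 13|t − 1|, which is < ε once |t − 1| < ε/13.
Take δ = min(2, ε/13). If 0 < |t − 1| < δ then both bounds hold and |t^3 − 1| ≤ 13|t − 1| < 13·(ε/13) = ε.

δ = min(2, ε/13)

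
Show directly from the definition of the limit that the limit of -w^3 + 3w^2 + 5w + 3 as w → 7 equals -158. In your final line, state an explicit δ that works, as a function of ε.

δ = min(2, ε/140)

Let ε > 0. We want δ > 0 such that 0 < |w − 7| < δ implies |(-w^3 + 3w^2 + 5w + 3) + 158| < ε.
(-w^3 + 3w^2 + 5w + 3) + 158 = -w^3 + 3w^2 + 5w + 161 = (w − 7)(-w^2 - 4w - 23).
So |(-w^3 + 3w^2 + 5w + 3) + 158| = |w − 7|·|-w^2 - 4w - 23|.
Assume first that |w − 7| < 2, so |w| < 9. Then |-w^2 - 4w - 23| ≤ 9^2 + 4·9 + 23 = 140.
Hence |(-w^3 + 3w^2 + 5w + 3) + 158| ≤ 140|w − 7| < ε provided |w − 7| < ε/140.
Take δ = min(2, ε/140). Then 0 < |w − 7| < δ gives both |w − 7| < 2 and |w − 7| < ε/140, so |(-w^3 + 3w^2 + 5w + 3) + 158| < ε.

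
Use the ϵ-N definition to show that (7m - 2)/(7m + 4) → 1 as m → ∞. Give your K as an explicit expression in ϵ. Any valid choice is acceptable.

Fix ϵ > 0. For m ≥ 1, |(7m - 2)/(7m + 4) − 1| = |-42|/(7(7m + 4)) = 42/(7(7m + 4)).
Since 7m + 4 ≥ 7m for m ≥ 1, this is ≤ 42/(7·7m) = (6/7)/m.
So |(7m - 2)/(7m + 4) − 1| < ϵ whenever m > (6/7)/ϵ.
Take K = (6/7)/ϵ. If m > K then |(7m - 2)/(7m + 4) − 1| ≤ (6/7)/m < ϵ.

K = (6/7)/ϵ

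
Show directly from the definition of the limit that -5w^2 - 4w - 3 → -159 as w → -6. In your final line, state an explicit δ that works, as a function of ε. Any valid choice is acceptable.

Let ε > 0. We want δ > 0 such that 0 < |w + 6| < δ implies |(-5w^2 - 4w - 3) + 159| < ε.
(-5w^2 - 4w - 3) + 159 = -5w^2 - 4w + 156 = (w + 6)(-5w + 26).
So |(-5w^2 - 4w - 3) + 159| = |w + 6|·|-5w + 26|.
Assume first that |w + 6| < 1, so |w| < 7. Then |-5w + 26| ≤ 5·7 + 26 = 61.
Hence |(-5w^2 - 4w - 3) + 159| ≤ 61|w + 6| < ε provided |w + 6| < ε/61.
Take δ = min(1, ε/61). Then 0 < |w + 6| < δ gives both |w + 6| < 1 and |w + 6| < ε/61, so |(-5w^2 - 4w - 3) + 159| < ε.

δ = min(1, ε/61)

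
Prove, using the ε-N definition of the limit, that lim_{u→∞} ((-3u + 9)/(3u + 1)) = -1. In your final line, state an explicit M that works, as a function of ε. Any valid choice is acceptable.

M = (10/3)/ε

Let ε > 0 be given. We seek M > 0 such that u > M implies |(-3u + 9)/(3u + 1) + 1| < ε.
(-3u + 9)/(3u + 1) + 1 = (3(-3u + 9) − (-3)(3u + 1)) / (3(3u + 1)) = 30/(3(3u + 1)).
For u > 0 we have 3u + 1 > 3u, so |(-3u + 9)/(3u + 1) + 1| = 30/(3(3u + 1)) < 30/(3·3u) = (10/3)/u.
Thus |(-3u + 9)/(3u + 1) + 1| < ε whenever u > (10/3)/ε.
Take M = (10/3)/ε. If u > M then |(-3u + 9)/(3u + 1) + 1| < (10/3)/u < ε.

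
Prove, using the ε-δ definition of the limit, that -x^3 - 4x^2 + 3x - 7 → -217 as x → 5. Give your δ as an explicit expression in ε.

δ = min(1, ε/132)

Let ε > 0 be given. We want δ > 0 such that 0 < |x − 5| < δ implies |(-x^3 - 4x^2 + 3x - 7) + 217| < ε.
(-x^3 - 4x^2 + 3x - 7) + 217 = -x^3 - 4x^2 + 3x + 210 = (x − 5)(-x^2 - 9x - 42).
So |(-x^3 - 4x^2 + 3x - 7) + 217| = |x − 5|·|-x^2 - 9x - 42|.
Assume first that |x − 5| < 1, so |x| < 6. Then |-x^2 - 9x - 42| ≤ 6^2 + 9·6 + 42 = 132.
Hence |(-x^3 - 4x^2 + 3x - 7) + 217| ≤ 132|x − 5| < ε provided |x − 5| < ε/132.
Choosing δ = min(1, ε/132) ensures both conditions, hence |(-x^3 - 4x^2 + 3x - 7) + 217| < ε.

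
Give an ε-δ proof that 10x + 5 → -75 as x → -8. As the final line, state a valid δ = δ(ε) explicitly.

Let ε > 0. We need δ > 0 so that 0 < |x + 8| < δ implies |(10x + 5) + 75| < ε.
|(10x + 5) + 75| = |10x + 80| = 10|x + 8|.
So 10|x + 8| < ε exactly when |x + 8| < ε/10.
Choosing δ = ε/10 gives |(10x + 5) + 75| = 10|x + 8| < ε whenever |x + 8| < δ.

δ = ε/10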